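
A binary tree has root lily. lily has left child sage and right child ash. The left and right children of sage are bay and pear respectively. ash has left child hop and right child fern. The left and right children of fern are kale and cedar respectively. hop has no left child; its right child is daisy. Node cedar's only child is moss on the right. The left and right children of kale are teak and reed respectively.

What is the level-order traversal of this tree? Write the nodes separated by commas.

lily, sage, ash, bay, pear, hop, fern, daisy, kale, cedar, teak, reed, moss

Level-order visits nodes level by level from the root, left to right within each level.
Level 0: lily
Level 1: sage, ash
Level 2: bay, pear, hop, fern
Level 3: daisy, kale, cedar
Level 4: teak, reed, moss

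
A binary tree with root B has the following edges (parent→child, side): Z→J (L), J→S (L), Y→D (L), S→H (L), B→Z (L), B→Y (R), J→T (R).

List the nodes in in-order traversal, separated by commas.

H, S, J, T, Z, B, D, Y

In-order visits the left subtree, then the node, then the right subtree.
At B: go left to Z.
  At Z: go left to J.
    At J: go left to S.
      At S: go left to H.
        H is a leaf — visit H.
      Visit S.
      At S: no right child.
    Visit J.
    At J: go right to T.
      T is a leaf — visit T.
  Visit Z.
  At Z: no right child.
Visit B.
At B: go right to Y.
  At Y: go left to D.
    D is a leaf — visit D.
  Visit Y.
  At Y: no right child.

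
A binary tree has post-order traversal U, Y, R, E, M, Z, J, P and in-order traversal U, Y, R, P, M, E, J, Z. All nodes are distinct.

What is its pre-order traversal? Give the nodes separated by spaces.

P R Y U J M E Z

The last element of post-order is the root; it splits in-order into left and right subtrees.
Root P: left subtree has 3 nodes {U, Y, R}, right has 4 {M, E, J, Z}.
  Root R: left subtree has 2 nodes {U, Y}, right has 0 { }.
    Root Y: left subtree has 1 node {U}, right has 0 { }.
  Root J: left subtree has 2 nodes {M, E}, right has 1 {Z}.
    Root M: left subtree has 0 nodes { }, right has 1 {E}.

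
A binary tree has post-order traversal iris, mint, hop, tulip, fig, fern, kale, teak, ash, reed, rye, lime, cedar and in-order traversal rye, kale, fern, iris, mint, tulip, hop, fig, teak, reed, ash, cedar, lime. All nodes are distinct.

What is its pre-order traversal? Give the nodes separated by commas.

The last element of post-order is the root; it splits in-order into left and right subtrees.
Root cedar: left subtree has 11 nodes {rye, kale, fern, iris, mint, tulip, hop, fig, teak, reed, ash}, right has 1 {lime}.
  Root rye: left subtree has 0 nodes { }, right has 10 {kale, fern, iris, mint, tulip, hop, fig, teak, reed, ash}.
    Root reed: left subtree has 8 nodes {kale, fern, iris, mint, tulip, hop, fig, teak}, right has 1 {ash}.
      Root teak: left subtree has 7 nodes {kale, fern, iris, mint, tulip, hop, fig}, right has 0 { }.
        Root kale: left subtree has 0 nodes { }, right has 6 {fern, iris, mint, tulip, hop, fig}.
          Root fern: left subtree has 0 nodes { }, right has 5 {iris, mint, tulip, hop, fig}.
            Root fig: left subtree has 4 nodes {iris, mint, tulip, hop}, right has 0 { }.
              Root tulip: left subtree has 2 nodes {iris, mint}, right has 1 {hop}.
                Root mint: left subtree has 1 node {iris}, right has 0 { }.

cedar, rye, reed, teak, kale, fern, fig, tulip, mint, iris, hop, ash, lime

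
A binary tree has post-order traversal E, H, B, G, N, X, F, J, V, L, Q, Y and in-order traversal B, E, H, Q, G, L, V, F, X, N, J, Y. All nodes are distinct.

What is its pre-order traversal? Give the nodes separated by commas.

Y, Q, B, H, E, L, G, V, J, F, X, N

The last element of post-order is the root; it splits in-order into left and right subtrees.
Root Y: left subtree has 11 nodes {B, E, H, Q, G, L, V, F, X, N, J}, right has 0 { }.
  Root Q: left subtree has 3 nodes {B, E, H}, right has 7 {G, L, V, F, X, N, J}.
    Root B: left subtree has 0 nodes { }, right has 2 {E, H}.
      Root H: left subtree has 1 node {E}, right has 0 { }.
    Root L: left subtree has 1 node {G}, right has 5 {V, F, X, N, J}.
      Root V: left subtree has 0 nodes { }, right has 4 {F, X, N, J}.
        Root J: left subtree has 3 nodes {F, X, N}, right has 0 { }.
          Root F: left subtree has 0 nodes { }, right has 2 {X, N}.
            Root X: left subtree has 0 nodes { }, right has 1 {N}.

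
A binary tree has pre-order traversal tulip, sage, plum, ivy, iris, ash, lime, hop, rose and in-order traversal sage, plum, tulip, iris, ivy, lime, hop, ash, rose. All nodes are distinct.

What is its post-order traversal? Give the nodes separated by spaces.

The first element of pre-order is the root; it splits in-order into left and right subtrees.
Root tulip: left subtree has 2 nodes {sage, plum}, right has 6 {iris, ivy, lime, hop, ash, rose}.
  Root sage: left subtree has 0 nodes { }, right has 1 {plum}.
  Root ivy: left subtree has 1 node {iris}, right has 4 {lime, hop, ash, rose}.
    Root ash: left subtree has 2 nodes {lime, hop}, right has 1 {rose}.
      Root lime: left subtree has 0 nodes { }, right has 1 {hop}.

plum sage iris hop lime rose ash ivy tulip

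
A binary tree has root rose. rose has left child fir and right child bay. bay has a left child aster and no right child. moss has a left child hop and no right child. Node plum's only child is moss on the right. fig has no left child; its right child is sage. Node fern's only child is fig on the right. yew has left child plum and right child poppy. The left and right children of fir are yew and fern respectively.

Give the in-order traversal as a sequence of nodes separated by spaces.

plum hop moss yew poppy fir fern fig sage rose aster bay

In-order visits the left subtree, then the node, then the right subtree.
At rose: go left to fir.
  At fir: go left to yew.
    At yew: go left to plum.
      At plum: no left child.
      Visit plum.
      At plum: go right to moss.
        At moss: go left to hop.
          hop is a leaf — visit hop.
        Visit moss.
        At moss: no right child.
    Visit yew.
    At yew: go right to poppy.
      poppy is a leaf — visit poppy.
  Visit fir.
  At fir: go right to fern.
    At fern: no left child.
    Visit fern.
    At fern: go right to fig.
      At fig: no left child.
      Visit fig.
      At fig: go right to sage.
        sage is a leaf — visit sage.
Visit rose.
At rose: go right to bay.
  At bay: go left to aster.
    aster is a leaf — visit aster.
  Visit bay.
  At bay: no right child.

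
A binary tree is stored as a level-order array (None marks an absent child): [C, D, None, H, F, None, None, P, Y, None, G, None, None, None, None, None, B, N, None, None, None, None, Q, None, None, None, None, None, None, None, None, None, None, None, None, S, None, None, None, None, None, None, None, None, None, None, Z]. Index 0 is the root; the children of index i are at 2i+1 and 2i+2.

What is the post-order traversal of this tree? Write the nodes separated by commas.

Post-order visits the left subtree, then the right subtree, then the node.
At C: go left to D.
  At D: go left to H.
    At H: go left to P.
      At P: no left child.
      At P: go right to B.
        B is a leaf — visit B.
      Visit P.
    At H: go right to Y.
      At Y: go left to N.
        At N: go left to S.
          S is a leaf — visit S.
        At N: no right child.
        Visit N.
      At Y: no right child.
      Visit Y.
    Visit H.
  At D: go right to F.
    At F: no left child.
    At F: go right to G.
      At G: no left child.
      At G: go right to Q.
        At Q: no left child.
        At Q: go right to Z.
          Z is a leaf — visit Z.
        Visit Q.
      Visit G.
    Visit F.
  Visit D.
At C: no right child.
Visit C.

B, P, S, N, Y, H, Z, Q, G, F, D, C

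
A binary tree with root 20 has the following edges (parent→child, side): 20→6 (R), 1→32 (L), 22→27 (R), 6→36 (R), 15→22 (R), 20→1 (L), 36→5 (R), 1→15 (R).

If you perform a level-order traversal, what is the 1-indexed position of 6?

3

Level-order visits nodes level by level from the root, left to right within each level.
Level 0: 20
Level 1: 1, 6
Level 2: 32, 15, 36
Level 3: 22, 5
Level 4: 27
Full level-order sequence: 20, 1, 6, 32, 15, 36, 22, 5, 27.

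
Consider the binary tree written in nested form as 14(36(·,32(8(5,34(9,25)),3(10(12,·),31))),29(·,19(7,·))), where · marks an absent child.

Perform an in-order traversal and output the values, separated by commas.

In-order visits the left subtree, then the node, then the right subtree.
At 14: go left to 36.
  At 36: no left child.
  Visit 36.
  At 36: go right to 32.
    At 32: go left to 8.
      At 8: go left to 5.
        5 is a leaf — visit 5.
      Visit 8.
      At 8: go right to 34.
        At 34: go left to 9.
          9 is a leaf — visit 9.
        Visit 34.
        At 34: go right to 25.
          25 is a leaf — visit 25.
    Visit 32.
    At 32: go right to 3.
      At 3: go left to 10.
        At 10: go left to 12.
          12 is a leaf — visit 12.
        Visit 10.
        At 10: no right child.
      Visit 3.
      At 3: go right to 31.
        31 is a leaf — visit 31.
Visit 14.
At 14: go right to 29.
  At 29: no left child.
  Visit 29.
  At 29: go right to 19.
    At 19: go left to 7.
      7 is a leaf — visit 7.
    Visit 19.
    At 19: no right child.

36, 5, 8, 9, 34, 25, 32, 12, 10, 3, 31, 14, 29, 7, 19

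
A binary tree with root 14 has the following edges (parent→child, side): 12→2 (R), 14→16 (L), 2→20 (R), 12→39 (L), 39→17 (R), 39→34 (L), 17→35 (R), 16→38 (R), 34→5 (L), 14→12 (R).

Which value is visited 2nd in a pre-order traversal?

16

Pre-order visits the node, then its left subtree, then its right subtree.
Visit 14.
At 14: go left to 16.
  Visit 16.
  At 16: no left child.
  At 16: go right to 38.
    38 is a leaf — visit 38.
At 14: go right to 12.
  Visit 12.
  At 12: go left to 39.
    Visit 39.
    At 39: go left to 34.
      Visit 34.
      At 34: go left to 5.
        5 is a leaf — visit 5.
      At 34: no right child.
    At 39: go right to 17.
      Visit 17.
      At 17: no left child.
      At 17: go right to 35.
        35 is a leaf — visit 35.
  At 12: go right to 2.
    Visit 2.
    At 2: no left child.
    At 2: go right to 20.
      20 is a leaf — visit 20.
Full pre-order sequence: 14, 16, 38, 12, 39, 34, 5, 17, 35, 2, 20.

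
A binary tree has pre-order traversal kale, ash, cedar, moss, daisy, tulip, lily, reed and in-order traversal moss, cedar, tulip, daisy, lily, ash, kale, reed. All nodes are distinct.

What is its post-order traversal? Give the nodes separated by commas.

The first element of pre-order is the root; it splits in-order into left and right subtrees.
Root kale: left subtree has 6 nodes {moss, cedar, tulip, daisy, lily, ash}, right has 1 {reed}.
  Root ash: left subtree has 5 nodes {moss, cedar, tulip, daisy, lily}, right has 0 { }.
    Root cedar: left subtree has 1 node {moss}, right has 3 {tulip, daisy, lily}.
      Root daisy: left subtree has 1 node {tulip}, right has 1 {lily}.

moss, tulip, lily, daisy, cedar, ash, reed, kale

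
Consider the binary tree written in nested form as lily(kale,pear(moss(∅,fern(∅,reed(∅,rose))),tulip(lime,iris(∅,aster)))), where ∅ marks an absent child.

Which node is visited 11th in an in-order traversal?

aster

In-order visits the left subtree, then the node, then the right subtree.
At lily: go left to kale.
  kale is a leaf — visit kale.
Visit lily.
At lily: go right to pear.
  At pear: go left to moss.
    At moss: no left child.
    Visit moss.
    At moss: go right to fern.
      At fern: no left child.
      Visit fern.
      At fern: go right to reed.
        At reed: no left child.
        Visit reed.
        At reed: go right to rose.
          rose is a leaf — visit rose.
  Visit pear.
  At pear: go right to tulip.
    At tulip: go left to lime.
      lime is a leaf — visit lime.
    Visit tulip.
    At tulip: go right to iris.
      At iris: no left child.
      Visit iris.
      At iris: go right to aster.
        aster is a leaf — visit aster.
Full in-order sequence: kale, lily, moss, fern, reed, rose, pear, lime, tulip, iris, aster.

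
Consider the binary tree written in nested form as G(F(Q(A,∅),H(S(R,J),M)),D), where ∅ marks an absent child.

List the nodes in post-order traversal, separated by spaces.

Post-order visits the left subtree, then the right subtree, then the node.
At G: go left to F.
  At F: go left to Q.
    At Q: go left to A.
      A is a leaf — visit A.
    At Q: no right child.
    Visit Q.
  At F: go right to H.
    At H: go left to S.
      At S: go left to R.
        R is a leaf — visit R.
      At S: go right to J.
        J is a leaf — visit J.
      Visit S.
    At H: go right to M.
      M is a leaf — visit M.
    Visit H.
  Visit F.
At G: go right to D.
  D is a leaf — visit D.
Visit G.

A Q R J S M H F D G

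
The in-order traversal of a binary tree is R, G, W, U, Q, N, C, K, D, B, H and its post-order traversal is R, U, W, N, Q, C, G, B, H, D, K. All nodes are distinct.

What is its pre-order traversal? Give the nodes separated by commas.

K, G, R, C, Q, W, U, N, D, H, B

The last element of post-order is the root; it splits in-order into left and right subtrees.
Root K: left subtree has 7 nodes {R, G, W, U, Q, N, C}, right has 3 {D, B, H}.
  Root G: left subtree has 1 node {R}, right has 5 {W, U, Q, N, C}.
    Root C: left subtree has 4 nodes {W, U, Q, N}, right has 0 { }.
      Root Q: left subtree has 2 nodes {W, U}, right has 1 {N}.
        Root W: left subtree has 0 nodes { }, right has 1 {U}.
  Root D: left subtree has 0 nodes { }, right has 2 {B, H}.
    Root H: left subtree has 1 node {B}, right has 0 { }.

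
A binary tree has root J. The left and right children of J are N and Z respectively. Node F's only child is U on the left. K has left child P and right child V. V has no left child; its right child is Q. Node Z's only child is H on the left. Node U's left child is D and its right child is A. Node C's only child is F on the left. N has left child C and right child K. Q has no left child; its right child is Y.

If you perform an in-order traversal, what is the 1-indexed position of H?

In-order visits the left subtree, then the node, then the right subtree.
At J: go left to N.
  At N: go left to C.
    At C: go left to F.
      At F: go left to U.
        At U: go left to D.
          D is a leaf — visit D.
        Visit U.
        At U: go right to A.
          A is a leaf — visit A.
      Visit F.
      At F: no right child.
    Visit C.
    At C: no right child.
  Visit N.
  At N: go right to K.
    At K: go left to P.
      P is a leaf — visit P.
    Visit K.
    At K: go right to V.
      At V: no left child.
      Visit V.
      At V: go right to Q.
        At Q: no left child.
        Visit Q.
        At Q: go right to Y.
          Y is a leaf — visit Y.
Visit J.
At J: go right to Z.
  At Z: go left to H.
    H is a leaf — visit H.
  Visit Z.
  At Z: no right child.
Full in-order sequence: D, U, A, F, C, N, P, K, V, Q, Y, J, H, Z.

13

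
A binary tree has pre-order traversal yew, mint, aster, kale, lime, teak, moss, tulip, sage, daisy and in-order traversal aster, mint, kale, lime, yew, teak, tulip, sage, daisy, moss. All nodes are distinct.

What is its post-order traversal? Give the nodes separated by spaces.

aster lime kale mint daisy sage tulip moss teak yew

The first element of pre-order is the root; it splits in-order into left and right subtrees.
Root yew: left subtree has 4 nodes {aster, mint, kale, lime}, right has 5 {teak, tulip, sage, daisy, moss}.
  Root mint: left subtree has 1 node {aster}, right has 2 {kale, lime}.
    Root kale: left subtree has 0 nodes { }, right has 1 {lime}.
  Root teak: left subtree has 0 nodes { }, right has 4 {tulip, sage, daisy, moss}.
    Root moss: left subtree has 3 nodes {tulip, sage, daisy}, right has 0 { }.
      Root tulip: left subtree has 0 nodes { }, right has 2 {sage, daisy}.
        Root sage: left subtree has 0 nodes { }, right has 1 {daisy}.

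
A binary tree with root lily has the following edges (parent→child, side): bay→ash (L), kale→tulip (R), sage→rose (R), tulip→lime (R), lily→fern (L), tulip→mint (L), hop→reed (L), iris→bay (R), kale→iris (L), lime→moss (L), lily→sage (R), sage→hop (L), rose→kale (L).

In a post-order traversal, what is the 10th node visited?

Post-order visits the left subtree, then the right subtree, then the node.
At lily: go left to fern.
  fern is a leaf — visit fern.
At lily: go right to sage.
  At sage: go left to hop.
    At hop: go left to reed.
      reed is a leaf — visit reed.
    At hop: no right child.
    Visit hop.
  At sage: go right to rose.
    At rose: go left to kale.
      At kale: go left to iris.
        At iris: no left child.
        At iris: go right to bay.
          At bay: go left to ash.
            ash is a leaf — visit ash.
          At bay: no right child.
          Visit bay.
        Visit iris.
      At kale: go right to tulip.
        At tulip: go left to mint.
          mint is a leaf — visit mint.
        At tulip: go right to lime.
          At lime: go left to moss.
            moss is a leaf — visit moss.
          At lime: no right child.
          Visit lime.
        Visit tulip.
      Visit kale.
    At rose: no right child.
    Visit rose.
  Visit sage.
Visit lily.
Full post-order sequence: fern, reed, hop, ash, bay, iris, mint, moss, lime, tulip, kale, rose, sage, lily.

tulip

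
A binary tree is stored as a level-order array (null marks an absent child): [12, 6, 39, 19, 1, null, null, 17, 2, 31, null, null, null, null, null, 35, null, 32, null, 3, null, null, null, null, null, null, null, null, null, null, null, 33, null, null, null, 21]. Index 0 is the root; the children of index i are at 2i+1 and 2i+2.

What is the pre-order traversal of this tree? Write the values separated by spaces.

Pre-order visits the node, then its left subtree, then its right subtree.
Visit 12.
At 12: go left to 6.
  Visit 6.
  At 6: go left to 19.
    Visit 19.
    At 19: go left to 17.
      Visit 17.
      At 17: go left to 35.
        Visit 35.
        At 35: go left to 33.
          33 is a leaf — visit 33.
        At 35: no right child.
      At 17: no right child.
    At 19: go right to 2.
      Visit 2.
      At 2: go left to 32.
        Visit 32.
        At 32: go left to 21.
          21 is a leaf — visit 21.
        At 32: no right child.
      At 2: no right child.
  At 6: go right to 1.
    Visit 1.
    At 1: go left to 31.
      Visit 31.
      At 31: go left to 3.
        3 is a leaf — visit 3.
      At 31: no right child.
    At 1: no right child.
At 12: go right to 39.
  39 is a leaf — visit 39.

12 6 19 17 35 33 2 32 21 1 31 3 39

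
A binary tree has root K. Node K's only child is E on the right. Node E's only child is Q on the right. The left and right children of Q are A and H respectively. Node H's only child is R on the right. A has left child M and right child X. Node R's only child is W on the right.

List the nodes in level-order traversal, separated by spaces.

K E Q A H M X R W

Level-order visits nodes level by level from the root, left to right within each level.
Level 0: K
Level 1: E
Level 2: Q
Level 3: A, H
Level 4: M, X, R
Level 5: W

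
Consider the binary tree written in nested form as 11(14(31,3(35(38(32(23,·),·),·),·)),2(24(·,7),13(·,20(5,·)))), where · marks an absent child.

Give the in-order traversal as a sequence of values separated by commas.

31, 14, 23, 32, 38, 35, 3, 11, 24, 7, 2, 13, 5, 20

In-order visits the left subtree, then the node, then the right subtree.
At 11: go left to 14.
  At 14: go left to 31.
    31 is a leaf — visit 31.
  Visit 14.
  At 14: go right to 3.
    At 3: go left to 35.
      At 35: go left to 38.
        At 38: go left to 32.
          At 32: go left to 23.
            23 is a leaf — visit 23.
          Visit 32.
          At 32: no right child.
        Visit 38.
        At 38: no right child.
      Visit 35.
      At 35: no right child.
    Visit 3.
    At 3: no right child.
Visit 11.
At 11: go right to 2.
  At 2: go left to 24.
    At 24: no left child.
    Visit 24.
    At 24: go right to 7.
      7 is a leaf — visit 7.
  Visit 2.
  At 2: go right to 13.
    At 13: no left child.
    Visit 13.
    At 13: go right to 20.
      At 20: go left to 5.
        5 is a leaf — visit 5.
      Visit 20.
      At 20: no right child.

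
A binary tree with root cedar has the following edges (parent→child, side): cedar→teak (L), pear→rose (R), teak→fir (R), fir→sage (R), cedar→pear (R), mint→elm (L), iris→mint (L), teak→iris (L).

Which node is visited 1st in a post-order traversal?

elm

Post-order visits the left subtree, then the right subtree, then the node.
At cedar: go left to teak.
  At teak: go left to iris.
    At iris: go left to mint.
      At mint: go left to elm.
        elm is a leaf — visit elm.
      At mint: no right child.
      Visit mint.
    At iris: no right child.
    Visit iris.
  At teak: go right to fir.
    At fir: no left child.
    At fir: go right to sage.
      sage is a leaf — visit sage.
    Visit fir.
  Visit teak.
At cedar: go right to pear.
  At pear: no left child.
  At pear: go right to rose.
    rose is a leaf — visit rose.
  Visit pear.
Visit cedar.
Full post-order sequence: elm, mint, iris, sage, fir, teak, rose, pear, cedar.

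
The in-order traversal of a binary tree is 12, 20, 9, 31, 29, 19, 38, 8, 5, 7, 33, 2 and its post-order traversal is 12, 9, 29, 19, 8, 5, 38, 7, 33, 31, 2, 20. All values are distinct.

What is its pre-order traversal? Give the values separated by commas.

20, 12, 2, 31, 9, 33, 7, 38, 19, 29, 5, 8

The last element of post-order is the root; it splits in-order into left and right subtrees.
Root 20: left subtree has 1 node {12}, right has 10 {9, 31, 29, 19, 38, 8, 5, 7, 33, 2}.
  Root 2: left subtree has 9 nodes {9, 31, 29, 19, 38, 8, 5, 7, 33}, right has 0 { }.
    Root 31: left subtree has 1 node {9}, right has 7 {29, 19, 38, 8, 5, 7, 33}.
      Root 33: left subtree has 6 nodes {29, 19, 38, 8, 5, 7}, right has 0 { }.
        Root 7: left subtree has 5 nodes {29, 19, 38, 8, 5}, right has 0 { }.
          Root 38: left subtree has 2 nodes {29, 19}, right has 2 {8, 5}.
            Root 19: left subtree has 1 node {29}, right has 0 { }.
            Root 5: left subtree has 1 node {8}, right has 0 { }.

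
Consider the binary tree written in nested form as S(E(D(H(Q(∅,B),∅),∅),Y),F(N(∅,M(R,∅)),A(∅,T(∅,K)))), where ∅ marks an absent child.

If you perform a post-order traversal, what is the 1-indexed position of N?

Post-order visits the left subtree, then the right subtree, then the node.
At S: go left to E.
  At E: go left to D.
    At D: go left to H.
      At H: go left to Q.
        At Q: no left child.
        At Q: go right to B.
          B is a leaf — visit B.
        Visit Q.
      At H: no right child.
      Visit H.
    At D: no right child.
    Visit D.
  At E: go right to Y.
    Y is a leaf — visit Y.
  Visit E.
At S: go right to F.
  At F: go left to N.
    At N: no left child.
    At N: go right to M.
      At M: go left to R.
        R is a leaf — visit R.
      At M: no right child.
      Visit M.
    Visit N.
  At F: go right to A.
    At A: no left child.
    At A: go right to T.
      At T: no left child.
      At T: go right to K.
        K is a leaf — visit K.
      Visit T.
    Visit A.
  Visit F.
Visit S.
Full post-order sequence: B, Q, H, D, Y, E, R, M, N, K, T, A, F, S.

9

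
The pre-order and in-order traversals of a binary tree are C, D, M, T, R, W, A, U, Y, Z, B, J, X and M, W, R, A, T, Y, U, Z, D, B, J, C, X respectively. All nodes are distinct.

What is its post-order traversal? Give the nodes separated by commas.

The first element of pre-order is the root; it splits in-order into left and right subtrees.
Root C: left subtree has 11 nodes {M, W, R, A, T, Y, U, Z, D, B, J}, right has 1 {X}.
  Root D: left subtree has 8 nodes {M, W, R, A, T, Y, U, Z}, right has 2 {B, J}.
    Root M: left subtree has 0 nodes { }, right has 7 {W, R, A, T, Y, U, Z}.
      Root T: left subtree has 3 nodes {W, R, A}, right has 3 {Y, U, Z}.
        Root R: left subtree has 1 node {W}, right has 1 {A}.
        Root U: left subtree has 1 node {Y}, right has 1 {Z}.
    Root B: left subtree has 0 nodes { }, right has 1 {J}.

W, A, R, Y, Z, U, T, M, J, B, D, X, C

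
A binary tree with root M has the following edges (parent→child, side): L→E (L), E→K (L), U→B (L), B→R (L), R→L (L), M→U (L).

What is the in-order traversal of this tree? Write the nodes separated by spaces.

K E L R B U M

In-order visits the left subtree, then the node, then the right subtree.
At M: go left to U.
  At U: go left to B.
    At B: go left to R.
      At R: go left to L.
        At L: go left to E.
          At E: go left to K.
            K is a leaf — visit K.
          Visit E.
          At E: no right child.
        Visit L.
        At L: no right child.
      Visit R.
      At R: no right child.
    Visit B.
    At B: no right child.
  Visit U.
  At U: no right child.
Visit M.
At M: no right child.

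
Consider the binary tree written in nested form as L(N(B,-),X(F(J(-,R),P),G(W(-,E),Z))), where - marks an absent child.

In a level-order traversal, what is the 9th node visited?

Level-order visits nodes level by level from the root, left to right within each level.
Level 0: L
Level 1: N, X
Level 2: B, F, G
Level 3: J, P, W, Z
Level 4: R, E
Full level-order sequence: L, N, X, B, F, G, J, P, W, Z, R, E.

W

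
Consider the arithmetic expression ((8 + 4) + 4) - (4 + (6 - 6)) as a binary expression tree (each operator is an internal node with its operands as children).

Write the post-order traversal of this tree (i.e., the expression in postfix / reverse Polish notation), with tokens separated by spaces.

Post-order on an expression tree gives postfix notation: for each operator, emit left operand, right operand, then the operator.

8 4 + 4 + 4 6 6 - + -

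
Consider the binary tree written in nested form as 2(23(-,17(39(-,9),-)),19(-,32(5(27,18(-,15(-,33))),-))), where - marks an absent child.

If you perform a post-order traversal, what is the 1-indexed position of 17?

Post-order visits the left subtree, then the right subtree, then the node.
At 2: go left to 23.
  At 23: no left child.
  At 23: go right to 17.
    At 17: go left to 39.
      At 39: no left child.
      At 39: go right to 9.
        9 is a leaf — visit 9.
      Visit 39.
    At 17: no right child.
    Visit 17.
  Visit 23.
At 2: go right to 19.
  At 19: no left child.
  At 19: go right to 32.
    At 32: go left to 5.
      At 5: go left to 27.
        27 is a leaf — visit 27.
      At 5: go right to 18.
        At 18: no left child.
        At 18: go right to 15.
          At 15: no left child.
          At 15: go right to 33.
            33 is a leaf — visit 33.
          Visit 15.
        Visit 18.
      Visit 5.
    At 32: no right child.
    Visit 32.
  Visit 19.
Visit 2.
Full post-order sequence: 9, 39, 17, 23, 27, 33, 15, 18, 5, 32, 19, 2.

3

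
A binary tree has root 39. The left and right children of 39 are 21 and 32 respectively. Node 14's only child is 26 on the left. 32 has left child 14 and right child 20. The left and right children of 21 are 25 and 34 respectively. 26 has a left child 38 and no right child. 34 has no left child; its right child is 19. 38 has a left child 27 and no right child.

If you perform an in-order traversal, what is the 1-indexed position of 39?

5

In-order visits the left subtree, then the node, then the right subtree.
At 39: go left to 21.
  At 21: go left to 25.
    25 is a leaf — visit 25.
  Visit 21.
  At 21: go right to 34.
    At 34: no left child.
    Visit 34.
    At 34: go right to 19.
      19 is a leaf — visit 19.
Visit 39.
At 39: go right to 32.
  At 32: go left to 14.
    At 14: go left to 26.
      At 26: go left to 38.
        At 38: go left to 27.
          27 is a leaf — visit 27.
        Visit 38.
        At 38: no right child.
      Visit 26.
      At 26: no right child.
    Visit 14.
    At 14: no right child.
  Visit 32.
  At 32: go right to 20.
    20 is a leaf — visit 20.
Full in-order sequence: 25, 21, 34, 19, 39, 27, 38, 26, 14, 32, 20.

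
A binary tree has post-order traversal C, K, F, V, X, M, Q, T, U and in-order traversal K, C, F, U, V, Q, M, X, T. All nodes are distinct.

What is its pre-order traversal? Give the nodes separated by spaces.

The last element of post-order is the root; it splits in-order into left and right subtrees.
Root U: left subtree has 3 nodes {K, C, F}, right has 5 {V, Q, M, X, T}.
  Root F: left subtree has 2 nodes {K, C}, right has 0 { }.
    Root K: left subtree has 0 nodes { }, right has 1 {C}.
  Root T: left subtree has 4 nodes {V, Q, M, X}, right has 0 { }.
    Root Q: left subtree has 1 node {V}, right has 2 {M, X}.
      Root M: left subtree has 0 nodes { }, right has 1 {X}.

U F K C T Q V M X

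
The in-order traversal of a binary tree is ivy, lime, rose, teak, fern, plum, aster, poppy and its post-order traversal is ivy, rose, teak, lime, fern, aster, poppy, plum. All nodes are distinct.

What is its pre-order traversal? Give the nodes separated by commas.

The last element of post-order is the root; it splits in-order into left and right subtrees.
Root plum: left subtree has 5 nodes {ivy, lime, rose, teak, fern}, right has 2 {aster, poppy}.
  Root fern: left subtree has 4 nodes {ivy, lime, rose, teak}, right has 0 { }.
    Root lime: left subtree has 1 node {ivy}, right has 2 {rose, teak}.
      Root teak: left subtree has 1 node {rose}, right has 0 { }.
  Root poppy: left subtree has 1 node {aster}, right has 0 { }.

plum, fern, lime, ivy, teak, rose, poppy, aster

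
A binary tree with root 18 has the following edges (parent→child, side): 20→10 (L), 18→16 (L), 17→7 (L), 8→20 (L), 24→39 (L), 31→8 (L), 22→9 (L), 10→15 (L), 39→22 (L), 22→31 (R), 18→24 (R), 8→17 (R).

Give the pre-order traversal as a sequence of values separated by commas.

18, 16, 24, 39, 22, 9, 31, 8, 20, 10, 15, 17, 7

Pre-order visits the node, then its left subtree, then its right subtree.
Visit 18.
At 18: go left to 16.
  16 is a leaf — visit 16.
At 18: go right to 24.
  Visit 24.
  At 24: go left to 39.
    Visit 39.
    At 39: go left to 22.
      Visit 22.
      At 22: go left to 9.
        9 is a leaf — visit 9.
      At 22: go right to 31.
        Visit 31.
        At 31: go left to 8.
          Visit 8.
          At 8: go left to 20.
            Visit 20.
            At 20: go left to 10.
              Visit 10.
              At 10: go left to 15.
                15 is a leaf — visit 15.
              At 10: no right child.
            At 20: no right child.
          At 8: go right to 17.
            Visit 17.
            At 17: go left to 7.
              7 is a leaf — visit 7.
            At 17: no right child.
        At 31: no right child.
    At 39: no right child.
  At 24: no right child.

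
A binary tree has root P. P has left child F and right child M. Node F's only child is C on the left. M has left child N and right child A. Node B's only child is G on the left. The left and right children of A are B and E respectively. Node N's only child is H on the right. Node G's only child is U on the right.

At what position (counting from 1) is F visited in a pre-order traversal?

Pre-order visits the node, then its left subtree, then its right subtree.
Visit P.
At P: go left to F.
  Visit F.
  At F: go left to C.
    C is a leaf — visit C.
  At F: no right child.
At P: go right to M.
  Visit M.
  At M: go left to N.
    Visit N.
    At N: no left child.
    At N: go right to H.
      H is a leaf — visit H.
  At M: go right to A.
    Visit A.
    At A: go left to B.
      Visit B.
      At B: go left to G.
        Visit G.
        At G: no left child.
        At G: go right to U.
          U is a leaf — visit U.
      At B: no right child.
    At A: go right to E.
      E is a leaf — visit E.
Full pre-order sequence: P, F, C, M, N, H, A, B, G, U, E.

2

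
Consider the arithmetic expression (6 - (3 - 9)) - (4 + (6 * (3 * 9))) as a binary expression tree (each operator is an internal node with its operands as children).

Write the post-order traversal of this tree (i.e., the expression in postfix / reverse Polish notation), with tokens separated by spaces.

6 3 9 - - 4 6 3 9 * * + -

Post-order on an expression tree gives postfix notation: for each operator, emit left operand, right operand, then the operator.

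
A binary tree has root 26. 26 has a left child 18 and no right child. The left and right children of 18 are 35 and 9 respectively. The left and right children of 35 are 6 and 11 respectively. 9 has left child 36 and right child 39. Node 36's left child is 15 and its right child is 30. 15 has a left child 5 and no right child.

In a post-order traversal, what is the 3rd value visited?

Post-order visits the left subtree, then the right subtree, then the node.
At 26: go left to 18.
  At 18: go left to 35.
    At 35: go left to 6.
      6 is a leaf — visit 6.
    At 35: go right to 11.
      11 is a leaf — visit 11.
    Visit 35.
  At 18: go right to 9.
    At 9: go left to 36.
      At 36: go left to 15.
        At 15: go left to 5.
          5 is a leaf — visit 5.
        At 15: no right child.
        Visit 15.
      At 36: go right to 30.
        30 is a leaf — visit 30.
      Visit 36.
    At 9: go right to 39.
      39 is a leaf — visit 39.
    Visit 9.
  Visit 18.
At 26: no right child.
Visit 26.
Full post-order sequence: 6, 11, 35, 5, 15, 30, 36, 39, 9, 18, 26.

35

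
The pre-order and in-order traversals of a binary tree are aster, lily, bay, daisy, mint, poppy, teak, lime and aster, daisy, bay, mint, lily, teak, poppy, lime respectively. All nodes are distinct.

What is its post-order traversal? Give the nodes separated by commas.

daisy, mint, bay, teak, lime, poppy, lily, aster

The first element of pre-order is the root; it splits in-order into left and right subtrees.
Root aster: left subtree has 0 nodes { }, right has 7 {daisy, bay, mint, lily, teak, poppy, lime}.
  Root lily: left subtree has 3 nodes {daisy, bay, mint}, right has 3 {teak, poppy, lime}.
    Root bay: left subtree has 1 node {daisy}, right has 1 {mint}.
    Root poppy: left subtree has 1 node {teak}, right has 1 {lime}.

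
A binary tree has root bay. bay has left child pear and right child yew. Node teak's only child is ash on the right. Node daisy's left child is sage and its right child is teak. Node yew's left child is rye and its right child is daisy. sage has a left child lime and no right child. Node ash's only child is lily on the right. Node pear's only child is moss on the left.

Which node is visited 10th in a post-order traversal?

Post-order visits the left subtree, then the right subtree, then the node.
At bay: go left to pear.
  At pear: go left to moss.
    moss is a leaf — visit moss.
  At pear: no right child.
  Visit pear.
At bay: go right to yew.
  At yew: go left to rye.
    rye is a leaf — visit rye.
  At yew: go right to daisy.
    At daisy: go left to sage.
      At sage: go left to lime.
        lime is a leaf — visit lime.
      At sage: no right child.
      Visit sage.
    At daisy: go right to teak.
      At teak: no left child.
      At teak: go right to ash.
        At ash: no left child.
        At ash: go right to lily.
          lily is a leaf — visit lily.
        Visit ash.
      Visit teak.
    Visit daisy.
  Visit yew.
Visit bay.
Full post-order sequence: moss, pear, rye, lime, sage, lily, ash, teak, daisy, yew, bay.

yew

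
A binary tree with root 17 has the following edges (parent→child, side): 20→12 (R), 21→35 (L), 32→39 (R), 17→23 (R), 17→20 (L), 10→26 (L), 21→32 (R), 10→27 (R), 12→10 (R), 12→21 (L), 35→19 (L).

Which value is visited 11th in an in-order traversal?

17

In-order visits the left subtree, then the node, then the right subtree.
At 17: go left to 20.
  At 20: no left child.
  Visit 20.
  At 20: go right to 12.
    At 12: go left to 21.
      At 21: go left to 35.
        At 35: go left to 19.
          19 is a leaf — visit 19.
        Visit 35.
        At 35: no right child.
      Visit 21.
      At 21: go right to 32.
        At 32: no left child.
        Visit 32.
        At 32: go right to 39.
          39 is a leaf — visit 39.
    Visit 12.
    At 12: go right to 10.
      At 10: go left to 26.
        26 is a leaf — visit 26.
      Visit 10.
      At 10: go right to 27.
        27 is a leaf — visit 27.
Visit 17.
At 17: go right to 23.
  23 is a leaf — visit 23.
Full in-order sequence: 20, 19, 35, 21, 32, 39, 12, 26, 10, 27, 17, 23.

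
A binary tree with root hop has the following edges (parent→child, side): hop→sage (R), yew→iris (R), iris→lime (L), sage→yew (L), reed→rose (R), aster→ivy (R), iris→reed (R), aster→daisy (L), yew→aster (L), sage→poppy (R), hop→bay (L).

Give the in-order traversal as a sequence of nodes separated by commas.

In-order visits the left subtree, then the node, then the right subtree.
At hop: go left to bay.
  bay is a leaf — visit bay.
Visit hop.
At hop: go right to sage.
  At sage: go left to yew.
    At yew: go left to aster.
      At aster: go left to daisy.
        daisy is a leaf — visit daisy.
      Visit aster.
      At aster: go right to ivy.
        ivy is a leaf — visit ivy.
    Visit yew.
    At yew: go right to iris.
      At iris: go left to lime.
        lime is a leaf — visit lime.
      Visit iris.
      At iris: go right to reed.
        At reed: no left child.
        Visit reed.
        At reed: go right to rose.
          rose is a leaf — visit rose.
  Visit sage.
  At sage: go right to poppy.
    poppy is a leaf — visit poppy.

bay, hop, daisy, aster, ivy, yew, lime, iris, reed, rose, sage, poppy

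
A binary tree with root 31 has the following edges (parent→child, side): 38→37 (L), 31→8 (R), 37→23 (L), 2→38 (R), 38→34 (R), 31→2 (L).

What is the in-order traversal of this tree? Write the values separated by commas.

2, 23, 37, 38, 34, 31, 8

In-order visits the left subtree, then the node, then the right subtree.
At 31: go left to 2.
  At 2: no left child.
  Visit 2.
  At 2: go right to 38.
    At 38: go left to 37.
      At 37: go left to 23.
        23 is a leaf — visit 23.
      Visit 37.
      At 37: no right child.
    Visit 38.
    At 38: go right to 34.
      34 is a leaf — visit 34.
Visit 31.
At 31: go right to 8.
  8 is a leaf — visit 8.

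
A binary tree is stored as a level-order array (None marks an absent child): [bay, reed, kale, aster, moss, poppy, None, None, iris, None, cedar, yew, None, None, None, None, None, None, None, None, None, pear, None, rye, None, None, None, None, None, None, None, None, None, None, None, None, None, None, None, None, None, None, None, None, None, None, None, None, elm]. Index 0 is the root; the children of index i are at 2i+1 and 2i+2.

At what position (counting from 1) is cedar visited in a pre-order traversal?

6

Pre-order visits the node, then its left subtree, then its right subtree.
Visit bay.
At bay: go left to reed.
  Visit reed.
  At reed: go left to aster.
    Visit aster.
    At aster: no left child.
    At aster: go right to iris.
      iris is a leaf — visit iris.
  At reed: go right to moss.
    Visit moss.
    At moss: no left child.
    At moss: go right to cedar.
      Visit cedar.
      At cedar: go left to pear.
        pear is a leaf — visit pear.
      At cedar: no right child.
At bay: go right to kale.
  Visit kale.
  At kale: go left to poppy.
    Visit poppy.
    At poppy: go left to yew.
      Visit yew.
      At yew: go left to rye.
        Visit rye.
        At rye: no left child.
        At rye: go right to elm.
          elm is a leaf — visit elm.
      At yew: no right child.
    At poppy: no right child.
  At kale: no right child.
Full pre-order sequence: bay, reed, aster, iris, moss, cedar, pear, kale, poppy, yew, rye, elm.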